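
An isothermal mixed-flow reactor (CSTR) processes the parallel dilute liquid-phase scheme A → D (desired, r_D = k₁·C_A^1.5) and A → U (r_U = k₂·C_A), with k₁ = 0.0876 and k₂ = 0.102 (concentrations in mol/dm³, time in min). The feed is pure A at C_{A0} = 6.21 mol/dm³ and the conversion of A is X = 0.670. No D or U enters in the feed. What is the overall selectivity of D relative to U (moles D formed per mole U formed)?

1.23

Exit C_A = C_{A0}(1−X) = 6.21×0.330 = 2.049 mol/dm³.
In a CSTR the entire volume is at exit conditions, so r_D = 0.0876×2.049^1.5 = 0.2570 and r_U = 0.102×2.049 = 0.2090.
Overall selectivity = C_D/C_U = r_Dτ/(r_Uτ) = r_D/r_U = 1.23.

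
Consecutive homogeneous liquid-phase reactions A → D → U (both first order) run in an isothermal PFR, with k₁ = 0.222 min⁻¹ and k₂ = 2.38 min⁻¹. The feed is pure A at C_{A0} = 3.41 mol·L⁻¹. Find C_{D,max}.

At the optimum, C_{D,max}/C_{A0} = (k₁/k₂)^[k₂/(k₂−k₁)].
= (0.222/2.38)^(2.38/(2.38−0.222)) = (0.09328)^(1.103) = 0.07308.
C_{D,max} = 0.07308×3.41 = 0.249 mol·L⁻¹.

0.249 mol·L⁻¹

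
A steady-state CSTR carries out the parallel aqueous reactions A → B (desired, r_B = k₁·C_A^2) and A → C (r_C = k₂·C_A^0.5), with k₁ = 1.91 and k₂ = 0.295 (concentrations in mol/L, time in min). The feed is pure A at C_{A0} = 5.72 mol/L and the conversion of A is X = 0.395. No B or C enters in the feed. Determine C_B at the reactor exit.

Exit C_A = C_{A0}(1−X) = 5.72×0.605 = 3.461 mol/L.
Rates in a CSTR are evaluated at the outlet concentration: r_B = 1.91×3.461^2 = 22.87, r_C = 0.295×3.461^0.5 = 0.5488.
Fraction of consumed A going to B: r_B/(r_B+r_C) = 0.9766.
C_B = 0.9766·C_{A0}·X = 0.9766×5.72×0.395 = 2.21 mol/L.

2.21 mol/L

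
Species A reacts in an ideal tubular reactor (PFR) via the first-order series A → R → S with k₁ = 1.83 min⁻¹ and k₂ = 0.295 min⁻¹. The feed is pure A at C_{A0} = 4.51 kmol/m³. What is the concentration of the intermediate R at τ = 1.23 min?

Solving the coupled first-order balances gives C_R(τ) = [k₁/(k₂−k₁)]·C_{A0}·(e^(−k₁τ) − e^(−k₂τ)).
e^(−k₁τ) = e^(−1.83×1.23) = e^(−2.251) = 0.1053; e^(−k₂τ) = e^(−0.3628) = 0.6957.
C_R = 1.83×4.51/(0.295−1.83) × (0.1053−0.6957) = (-5.377)×(-0.5904) = 3.174 kmol/m³.

3.17 kmol/m³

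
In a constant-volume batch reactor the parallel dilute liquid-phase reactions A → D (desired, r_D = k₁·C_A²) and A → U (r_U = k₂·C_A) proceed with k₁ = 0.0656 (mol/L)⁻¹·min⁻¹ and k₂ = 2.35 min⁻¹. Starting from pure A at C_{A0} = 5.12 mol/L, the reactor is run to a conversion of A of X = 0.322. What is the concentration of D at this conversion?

0.176 mol/L

C_A = C_{A0}(1−X) = 3.471 mol/L.
Along a PFR/batch, dC_U/dC_A = −r_U/(r_D+r_U) = −k₂/(k₂+k₁·C_A).
Integrating from C_{A0} to C_A: C_U = (2.35/0.0656)·ln[(2.35+0.0656·5.12)/(2.35+0.0656·3.47)] = 35.82·ln(2.686/2.578) = 1.472 mol/L.
Then C_D = (C_{A0}−C_A) − C_U = 1.649 − 1.472 = 0.1763 mol/L.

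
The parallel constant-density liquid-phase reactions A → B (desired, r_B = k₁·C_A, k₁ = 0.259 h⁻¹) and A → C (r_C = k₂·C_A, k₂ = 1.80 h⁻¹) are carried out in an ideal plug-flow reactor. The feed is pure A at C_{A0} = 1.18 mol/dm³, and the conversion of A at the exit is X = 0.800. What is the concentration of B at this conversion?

0.119 mol/dm³

C_A = C_{A0}(1−X) = 0.2360 mol/dm³.
Both paths are first order in A, so the instantaneous fraction to B is constant: dC_B/d(−C_A) = k₁/(k₁+k₂) = 0.1258.
C_B = 0.1258·(C_{A0}−C_A) = 0.1258×0.9440 = 0.119 mol/dm³.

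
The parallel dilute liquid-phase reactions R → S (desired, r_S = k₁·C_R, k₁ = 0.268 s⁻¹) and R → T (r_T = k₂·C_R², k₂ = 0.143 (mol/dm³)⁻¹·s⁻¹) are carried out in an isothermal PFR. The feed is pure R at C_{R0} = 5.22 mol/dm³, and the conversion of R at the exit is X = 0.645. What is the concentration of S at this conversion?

C_R = C_{R0}(1−X) = 1.853 mol/dm³.
Along a PFR/batch, dC_S/dC_R = −r_S/(r_S+r_T) = −k₁/(k₁+k₂·C_R).
Integrating from C_{R0} to C_R: C_S = (0.268/0.143)·ln[(0.268+0.143·5.22)/(0.268+0.143·1.85)] = 1.874·ln(1.014/0.5330) = 1.206 mol/dm³.

1.21 mol/dm³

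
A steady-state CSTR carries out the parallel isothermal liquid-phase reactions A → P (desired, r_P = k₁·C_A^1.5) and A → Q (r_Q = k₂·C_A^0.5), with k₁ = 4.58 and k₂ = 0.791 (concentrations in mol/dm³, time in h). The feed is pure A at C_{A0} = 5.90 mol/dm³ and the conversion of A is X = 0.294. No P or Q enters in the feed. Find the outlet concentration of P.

1.67 mol/dm³

Exit C_A = C_{A0}(1−X) = 5.90×0.706 = 4.165 mol/dm³.
A CSTR operates uniformly at the exit composition, giving r_P = 38.94 and r_Q = 1.614 (each k·C_A^n at C_A = 4.165).
Fraction of consumed A going to P: r_P/(r_P+r_Q) = 0.9602.
C_P = 0.9602·C_{A0}·X = 0.9602×5.90×0.294 = 1.67 mol/dm³.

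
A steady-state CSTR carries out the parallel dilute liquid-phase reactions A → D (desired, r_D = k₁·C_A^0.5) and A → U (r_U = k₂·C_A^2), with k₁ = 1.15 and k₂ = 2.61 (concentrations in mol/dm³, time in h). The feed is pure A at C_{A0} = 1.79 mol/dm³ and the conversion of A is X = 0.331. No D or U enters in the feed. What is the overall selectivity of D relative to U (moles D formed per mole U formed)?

Exit C_A = C_{A0}(1−X) = 1.79×0.669 = 1.198 mol/dm³.
In a CSTR the entire volume is at exit conditions, so r_D = 1.15×1.198^0.5 = 1.258 and r_U = 2.61×1.198^2 = 3.743.
Overall selectivity = C_D/C_U = r_Dτ/(r_Uτ) = r_D/r_U = 0.336.

0.336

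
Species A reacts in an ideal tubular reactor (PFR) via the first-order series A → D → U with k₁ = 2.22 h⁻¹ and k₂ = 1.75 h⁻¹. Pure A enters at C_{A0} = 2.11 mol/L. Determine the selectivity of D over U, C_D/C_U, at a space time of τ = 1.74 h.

0.147

Solving the coupled first-order balances gives C_D(τ) = [k₁/(k₂−k₁)]·C_{A0}·(e^(−k₁τ) − e^(−k₂τ)).
e^(−k₁τ) = e^(−2.22×1.74) = e^(−3.863) = 0.02101; e^(−k₂τ) = e^(−3.045) = 0.04760.
C_D = 2.22×2.11/(1.75−2.22) × (0.02101−0.04760) = (-9.966)×(-0.02659) = 0.2650 mol/L.
C_A = C_{A0}e^(−k₁τ) = 0.04433 mol/L, so C_U = C_{A0}−C_A−C_D = 1.801 mol/L; C_D/C_U = 0.147.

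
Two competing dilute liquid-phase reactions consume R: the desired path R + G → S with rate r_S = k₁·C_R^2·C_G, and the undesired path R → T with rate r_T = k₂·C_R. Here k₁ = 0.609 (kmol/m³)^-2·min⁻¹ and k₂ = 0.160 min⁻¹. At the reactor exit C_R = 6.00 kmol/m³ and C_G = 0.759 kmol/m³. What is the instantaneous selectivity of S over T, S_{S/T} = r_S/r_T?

S_{S/T} = r_S/r_T = (k₁·C_R^2·C_G)/(k₂·C_R) = (k₁/k₂)·C_R·C_G.
= (0.609×6.000^2×0.7590) / (0.160×6.000) = 16.64/0.9600 = 17.3.
Since the desired path is higher order in R, keeping C_R high (PFR or concentrated feed) favours S.

17.3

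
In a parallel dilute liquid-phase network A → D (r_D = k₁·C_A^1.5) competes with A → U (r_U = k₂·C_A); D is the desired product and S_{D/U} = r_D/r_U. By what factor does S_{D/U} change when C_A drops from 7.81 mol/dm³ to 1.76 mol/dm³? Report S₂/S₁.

0.475

S_{D/U} = (k₁/k₂)·C_A^0.5, so S₂/S₁ = (C_{A,2}/C_{A,1})^0.5.
= (1.76/7.81)^0.5 = (0.2254)^0.5 = 0.475.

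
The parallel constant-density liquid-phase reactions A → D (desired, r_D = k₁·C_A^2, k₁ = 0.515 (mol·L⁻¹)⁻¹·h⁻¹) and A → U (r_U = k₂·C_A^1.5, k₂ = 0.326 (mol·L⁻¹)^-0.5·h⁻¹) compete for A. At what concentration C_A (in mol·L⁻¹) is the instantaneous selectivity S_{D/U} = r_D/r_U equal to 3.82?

5.85 mol·L⁻¹

S_{D/U} = (k₁/k₂)·C_A^0.5 ⇒ C_A = (S·k₂/k₁)^(2).
= (3.82×0.326/0.515)^(2) = (2.418)^(2) = 5.85 mol·L⁻¹.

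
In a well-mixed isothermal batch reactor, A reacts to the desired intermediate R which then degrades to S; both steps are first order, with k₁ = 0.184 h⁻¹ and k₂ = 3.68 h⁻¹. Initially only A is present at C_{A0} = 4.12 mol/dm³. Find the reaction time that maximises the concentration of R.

The intermediate peaks when r₁ = r₂, i.e. k₁e^(−k₁t) = k₂e^(−k₂t), giving t_opt = ln(k₂/k₁)/(k₂−k₁).
= ln(3.68/0.184)/(3.68−0.184) = ln(20.00)/3.496 = 2.996/3.496 = 0.857 h.

0.857 h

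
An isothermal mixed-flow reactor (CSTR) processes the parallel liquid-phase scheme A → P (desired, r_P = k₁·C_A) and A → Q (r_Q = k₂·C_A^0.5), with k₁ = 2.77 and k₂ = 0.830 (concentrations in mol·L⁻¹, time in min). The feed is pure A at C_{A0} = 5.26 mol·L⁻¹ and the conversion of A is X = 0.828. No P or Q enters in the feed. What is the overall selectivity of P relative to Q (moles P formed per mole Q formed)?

Exit C_A = C_{A0}(1−X) = 5.26×0.172 = 0.9047 mol·L⁻¹.
A CSTR operates uniformly at the exit composition, giving r_P = 2.506 and r_Q = 0.7895 (each k·C_A^n at C_A = 0.9047).
Overall selectivity = C_P/C_Q = r_Pτ/(r_Qτ) = r_P/r_Q = 3.17.

3.17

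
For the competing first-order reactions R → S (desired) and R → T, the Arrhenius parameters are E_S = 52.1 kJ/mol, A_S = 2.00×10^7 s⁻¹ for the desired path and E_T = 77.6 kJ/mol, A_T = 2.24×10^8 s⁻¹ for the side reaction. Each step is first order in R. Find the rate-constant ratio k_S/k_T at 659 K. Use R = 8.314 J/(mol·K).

9.38

Since both paths have the same order in R, the concentration cancels and S_{S/T} = k_S/k_T = (A_S/A_T)·exp[(E_T−E_S)/(RT)].
(E_T−E_S)/(RT) = (77.6−52.1)×10³/(8.314×659) = 25500/5479 = 4.654.
k_S/k_T = (2.00×10^7/2.24×10^8)·exp(4.654) = 0.08929 × 105.0 = 9.38.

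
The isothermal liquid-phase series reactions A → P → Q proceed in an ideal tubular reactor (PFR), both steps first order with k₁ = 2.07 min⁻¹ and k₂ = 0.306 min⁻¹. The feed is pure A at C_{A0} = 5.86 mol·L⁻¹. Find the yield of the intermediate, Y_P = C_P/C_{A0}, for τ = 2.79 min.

For first-order series with pure A initially, C_P(τ) = k₁C_{A0}/(k₂−k₁)·(e^(−k₁τ) − e^(−k₂τ)).
e^(−k₁τ) = e^(−2.07×2.79) = e^(−5.775) = 0.003103; e^(−k₂τ) = e^(−0.8537) = 0.4258.
C_P = 2.07×5.86/(0.306−2.07) × (0.003103−0.4258) = (-6.877)×(-0.4227) = 2.907 mol·L⁻¹.
Y_P = C_P/C_{A0} = 2.907/5.86 = 0.496.

0.496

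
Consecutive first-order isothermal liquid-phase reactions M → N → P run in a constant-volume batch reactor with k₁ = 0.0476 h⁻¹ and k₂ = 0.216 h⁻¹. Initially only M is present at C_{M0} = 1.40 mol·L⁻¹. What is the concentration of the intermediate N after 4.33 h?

Solving the coupled first-order balances gives C_N(t) = [k₁/(k₂−k₁)]·C_{M0}·(e^(−k₁t) − e^(−k₂t)).
e^(−k₁t) = e^(−0.0476×4.33) = e^(−0.2061) = 0.8137; e^(−k₂t) = e^(−0.9353) = 0.3925.
C_N = 0.0476×1.40/(0.216−0.0476) × (0.8137−0.3925) = 0.3957×0.4213 = 0.1667 mol·L⁻¹.

0.167 mol·L⁻¹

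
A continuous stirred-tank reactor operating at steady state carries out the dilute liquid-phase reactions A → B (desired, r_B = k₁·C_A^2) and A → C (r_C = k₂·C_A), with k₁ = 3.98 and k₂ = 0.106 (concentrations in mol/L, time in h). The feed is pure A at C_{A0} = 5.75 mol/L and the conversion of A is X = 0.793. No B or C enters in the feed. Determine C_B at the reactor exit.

Exit C_A = C_{A0}(1−X) = 5.75×0.207 = 1.190 mol/L.
Rates in a CSTR are evaluated at the outlet concentration: r_B = 3.98×1.190^2 = 5.638, r_C = 0.106×1.190 = 0.1262.
Fraction of consumed A going to B: r_B/(r_B+r_C) = 0.9781.
C_B = 0.9781·C_{A0}·X = 0.9781×5.75×0.793 = 4.46 mol/L.

4.46 mol/L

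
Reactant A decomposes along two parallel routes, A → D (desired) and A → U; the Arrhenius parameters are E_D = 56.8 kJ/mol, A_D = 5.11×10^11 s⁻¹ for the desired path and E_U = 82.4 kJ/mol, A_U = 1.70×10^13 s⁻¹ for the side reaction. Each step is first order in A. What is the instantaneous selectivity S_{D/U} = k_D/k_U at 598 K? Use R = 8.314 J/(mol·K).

With equal orders, S_{D/U} = k_D/k_U = (A_D/A_U)·exp[(E_U−E_D)/(RT)].
(E_U−E_D)/(RT) = (82.4−56.8)×10³/(8.314×598) = 25600/4972 = 5.149.
k_D/k_U = (5.11×10^11/1.70×10^13)·exp(5.149) = 0.03006 × 172.3 = 5.18.

5.18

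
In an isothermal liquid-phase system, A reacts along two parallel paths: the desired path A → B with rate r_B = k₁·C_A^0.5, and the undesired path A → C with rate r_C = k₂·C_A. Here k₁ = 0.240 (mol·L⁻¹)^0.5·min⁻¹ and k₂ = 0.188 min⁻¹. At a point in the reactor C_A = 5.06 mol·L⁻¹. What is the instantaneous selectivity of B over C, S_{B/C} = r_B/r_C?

0.568

S_{B/C} = r_B/r_C = (k₁·C_A^0.5)/(k₂·C_A) = (k₁/k₂)·C_A^-0.5.
= (0.240×5.060^0.5) / (0.188×5.060) = 0.5399/0.9513 = 0.568.
The undesired path is higher order in A, so low C_A (CSTR or dilute feed) favours B.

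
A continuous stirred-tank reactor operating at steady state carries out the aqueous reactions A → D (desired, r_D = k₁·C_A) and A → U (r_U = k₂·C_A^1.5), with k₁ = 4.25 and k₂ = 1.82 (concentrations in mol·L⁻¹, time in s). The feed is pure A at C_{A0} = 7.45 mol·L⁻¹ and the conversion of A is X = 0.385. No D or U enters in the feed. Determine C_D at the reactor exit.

1.50 mol·L⁻¹

Exit C_A = C_{A0}(1−X) = 7.45×0.615 = 4.582 mol·L⁻¹.
Rates in a CSTR are evaluated at the outlet concentration: r_D = 4.25×4.582 = 19.47, r_U = 1.82×4.582^1.5 = 17.85.
Fraction of consumed A going to D: r_D/(r_D+r_U) = 0.5217.
C_D = 0.5217·C_{A0}·X = 0.5217×7.45×0.385 = 1.50 mol·L⁻¹.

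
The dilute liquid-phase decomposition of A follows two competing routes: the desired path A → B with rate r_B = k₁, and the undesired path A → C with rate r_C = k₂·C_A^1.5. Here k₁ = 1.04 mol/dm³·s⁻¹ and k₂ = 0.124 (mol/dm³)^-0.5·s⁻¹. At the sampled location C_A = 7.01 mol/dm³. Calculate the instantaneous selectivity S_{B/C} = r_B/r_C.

0.452

S_{B/C} = r_B/r_C = (k₁)/(k₂·C_A^1.5) = (k₁/k₂)·C_A^-1.5.
= (1.04) / (0.124×7.010^1.5) = 1.040/2.301 = 0.452.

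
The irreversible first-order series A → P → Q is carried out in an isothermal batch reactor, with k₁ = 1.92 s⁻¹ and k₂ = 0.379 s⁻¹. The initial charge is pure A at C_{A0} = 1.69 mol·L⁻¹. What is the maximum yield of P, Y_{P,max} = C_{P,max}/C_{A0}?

0.671

For a first-order series the maximum intermediate yield is C_{P,max}/C_{A0} = (k₁/k₂)^[k₂/(k₂−k₁)].
= (1.92/0.379)^(0.379/(0.379−1.92)) = (5.066)^(-0.2459) = 0.6710.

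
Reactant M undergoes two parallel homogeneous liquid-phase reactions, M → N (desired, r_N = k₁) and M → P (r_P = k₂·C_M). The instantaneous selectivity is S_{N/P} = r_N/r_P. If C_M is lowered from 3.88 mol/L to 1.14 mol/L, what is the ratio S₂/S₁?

3.40

S_{N/P} = (k₁/k₂)·C_M⁻¹, so S₂/S₁ = (C_{M,2}/C_{M,1})⁻¹.
= 3.88/1.14 = 3.40.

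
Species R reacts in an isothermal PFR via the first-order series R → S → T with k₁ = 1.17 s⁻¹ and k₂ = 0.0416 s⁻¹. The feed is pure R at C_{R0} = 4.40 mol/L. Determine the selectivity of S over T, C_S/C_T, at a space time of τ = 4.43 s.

The intermediate concentration in a first-order A→B→C sequence is C_S = k₁C_{R0}(e^(−k₁τ) − e^(−k₂τ))/(k₂−k₁).
e^(−k₁τ) = e^(−1.17×4.43) = e^(−5.183) = 0.005611; e^(−k₂τ) = e^(−0.1843) = 0.8317.
C_S = 1.17×4.40/(0.0416−1.17) × (0.005611−0.8317) = (-4.562)×(-0.8261) = 3.769 mol/L.
C_R = C_{R0}e^(−k₁τ) = 0.02469 mol/L, so C_T = C_{R0}−C_R−C_S = 0.6065 mol/L; C_S/C_T = 6.21.

6.21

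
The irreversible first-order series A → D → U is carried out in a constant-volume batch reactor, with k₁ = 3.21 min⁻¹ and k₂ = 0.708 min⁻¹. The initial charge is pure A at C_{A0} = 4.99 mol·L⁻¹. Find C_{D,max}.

3.25 mol·L⁻¹

For a first-order series the maximum intermediate yield is C_{D,max}/C_{A0} = (k₁/k₂)^[k₂/(k₂−k₁)].
= (3.21/0.708)^(0.708/(0.708−3.21)) = (4.534)^(-0.2830) = 0.6520.
C_{D,max} = 0.6520×4.99 = 3.25 mol·L⁻¹.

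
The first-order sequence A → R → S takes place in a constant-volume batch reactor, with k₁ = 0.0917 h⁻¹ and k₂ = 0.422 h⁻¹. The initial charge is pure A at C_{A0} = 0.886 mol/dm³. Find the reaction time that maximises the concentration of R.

Setting dC_R/dt = 0 gives t_opt = ln(k₂/k₁)/(k₂−k₁).
= ln(0.422/0.0917)/(0.422−0.0917) = ln(4.602)/0.3303 = 1.526/0.3303 = 4.62 h.

4.62 h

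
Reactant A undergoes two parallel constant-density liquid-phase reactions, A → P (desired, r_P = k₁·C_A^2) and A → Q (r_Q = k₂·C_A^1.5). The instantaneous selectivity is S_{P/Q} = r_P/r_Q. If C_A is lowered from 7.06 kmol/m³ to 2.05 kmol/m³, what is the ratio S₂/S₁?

S_{P/Q} = (k₁/k₂)·C_A^0.5, so S₂/S₁ = (C_{A,2}/C_{A,1})^0.5.
= (2.05/7.06)^0.5 = (0.2904)^0.5 = 0.539.
Selectivity toward P falls as C_A falls — high-concentration operation is favoured.

0.539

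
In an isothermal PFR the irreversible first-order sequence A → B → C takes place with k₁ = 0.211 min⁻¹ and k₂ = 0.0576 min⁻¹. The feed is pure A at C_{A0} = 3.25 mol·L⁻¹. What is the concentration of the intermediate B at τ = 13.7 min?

Solving the coupled first-order balances gives C_B(τ) = [k₁/(k₂−k₁)]·C_{A0}·(e^(−k₁τ) − e^(−k₂τ)).
e^(−k₁τ) = e^(−0.211×13.7) = e^(−2.891) = 0.05554; e^(−k₂τ) = e^(−0.7891) = 0.4542.
C_B = 0.211×3.25/(0.0576−0.211) × (0.05554−0.4542) = (-4.470)×(-0.3987) = 1.782 mol·L⁻¹.

1.78 mol·L⁻¹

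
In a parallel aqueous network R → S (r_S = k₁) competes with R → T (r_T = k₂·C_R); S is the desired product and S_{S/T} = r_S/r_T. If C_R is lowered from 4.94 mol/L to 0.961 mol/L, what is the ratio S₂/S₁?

S_{S/T} = (k₁/k₂)·C_R⁻¹, so S₂/S₁ = (C_{R,2}/C_{R,1})⁻¹.
= 4.94/0.961 = 5.14.
Selectivity toward S rises as C_R falls — low-concentration operation is favoured.

5.14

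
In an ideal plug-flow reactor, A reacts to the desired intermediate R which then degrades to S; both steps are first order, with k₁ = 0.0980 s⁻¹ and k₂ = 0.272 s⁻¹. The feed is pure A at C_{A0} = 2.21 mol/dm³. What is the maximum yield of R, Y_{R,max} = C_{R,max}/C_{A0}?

At the optimum, C_{R,max}/C_{A0} = (k₁/k₂)^[k₂/(k₂−k₁)].
= (0.0980/0.272)^(0.272/(0.272−0.0980)) = (0.3603)^(1.563) = 0.2027.

0.203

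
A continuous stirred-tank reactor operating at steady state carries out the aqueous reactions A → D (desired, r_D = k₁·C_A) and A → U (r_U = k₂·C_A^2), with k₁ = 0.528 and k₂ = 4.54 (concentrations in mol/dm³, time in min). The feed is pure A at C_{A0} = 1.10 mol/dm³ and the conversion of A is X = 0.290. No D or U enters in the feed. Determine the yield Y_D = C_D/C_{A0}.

Exit C_A = C_{A0}(1−X) = 1.10×0.710 = 0.7810 mol/dm³.
Rates in a CSTR are evaluated at the outlet concentration: r_D = 0.528×0.7810 = 0.4124, r_U = 4.54×0.7810^2 = 2.769.
Fraction of consumed A going to D: r_D/(r_D+r_U) = 0.1296.
C_D = 0.1296·C_{A0}·X = 0.1296×1.10×0.290 = 0.0413 mol/dm³; Y_D = C_D/C_{A0} = 0.0376.

0.0376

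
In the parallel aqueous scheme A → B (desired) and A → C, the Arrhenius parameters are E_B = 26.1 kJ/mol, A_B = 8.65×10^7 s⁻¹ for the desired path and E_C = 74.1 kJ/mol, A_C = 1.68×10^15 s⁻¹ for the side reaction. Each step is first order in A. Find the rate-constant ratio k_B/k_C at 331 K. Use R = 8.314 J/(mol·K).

With equal orders, S_{B/C} = k_B/k_C = (A_B/A_C)·exp[(E_C−E_B)/(RT)].
(E_C−E_B)/(RT) = (74.1−26.1)×10³/(8.314×331) = 48000/2752 = 17.44.
k_B/k_C = (8.65×10^7/1.68×10^15)·exp(17.44) = 5.149×10^-8 × 3.759×10^7 = 1.94.

1.94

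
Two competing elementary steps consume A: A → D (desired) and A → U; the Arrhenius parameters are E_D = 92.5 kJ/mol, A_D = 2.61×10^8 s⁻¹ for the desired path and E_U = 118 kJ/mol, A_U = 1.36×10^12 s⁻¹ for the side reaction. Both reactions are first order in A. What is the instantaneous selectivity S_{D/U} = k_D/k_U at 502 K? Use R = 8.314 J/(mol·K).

0.0864

k_D/k_U = (A_D/A_U)·exp[−(E_D−E_U)/(RT)] = (A_D/A_U)·exp[(E_U−E_D)/(RT)].
(E_U−E_D)/(RT) = (118−92.5)×10³/(8.314×502) = 25500/4174 = 6.110.
k_D/k_U = (2.61×10^8/1.36×10^12)·exp(6.110) = 1.919×10^-4 × 450.2 = 0.0864.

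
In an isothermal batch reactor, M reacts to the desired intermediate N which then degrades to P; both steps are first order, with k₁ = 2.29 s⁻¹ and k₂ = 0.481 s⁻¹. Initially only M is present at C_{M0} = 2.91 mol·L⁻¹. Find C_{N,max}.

1.92 mol·L⁻¹

Evaluating C_N at t_opt = ln(k₂/k₁)/(k₂−k₁) gives C_{N,max}/C_{M0} = (k₁/k₂)^[k₂/(k₂−k₁)].
= (2.29/0.481)^(0.481/(0.481−2.29)) = (4.761)^(-0.2659) = 0.6604.
C_{N,max} = 0.6604×2.91 = 1.92 mol·L⁻¹.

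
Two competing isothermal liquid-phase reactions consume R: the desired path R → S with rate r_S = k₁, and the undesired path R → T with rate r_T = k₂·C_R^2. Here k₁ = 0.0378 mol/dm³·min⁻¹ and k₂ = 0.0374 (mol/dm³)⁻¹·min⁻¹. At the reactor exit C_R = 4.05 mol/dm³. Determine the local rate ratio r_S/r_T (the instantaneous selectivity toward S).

0.0616

S_{S/T} = r_S/r_T = (k₁)/(k₂·C_R^2) = (k₁/k₂)·C_R^-2.
= (0.0378) / (0.0374×4.050^2) = 0.03780/0.6135 = 0.0616.
The undesired path is higher order in R, so low C_R (CSTR or dilute feed) favours S.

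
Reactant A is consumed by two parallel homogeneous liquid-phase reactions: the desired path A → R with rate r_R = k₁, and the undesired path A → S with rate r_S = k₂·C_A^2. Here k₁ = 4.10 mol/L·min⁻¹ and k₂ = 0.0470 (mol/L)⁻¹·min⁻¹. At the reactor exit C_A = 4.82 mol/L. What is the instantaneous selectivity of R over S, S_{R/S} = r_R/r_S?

S_{R/S} = r_R/r_S = (k₁)/(k₂·C_A^2) = (k₁/k₂)·C_A^-2.
= (4.10) / (0.0470×4.820^2) = 4.100/1.092 = 3.75.

3.75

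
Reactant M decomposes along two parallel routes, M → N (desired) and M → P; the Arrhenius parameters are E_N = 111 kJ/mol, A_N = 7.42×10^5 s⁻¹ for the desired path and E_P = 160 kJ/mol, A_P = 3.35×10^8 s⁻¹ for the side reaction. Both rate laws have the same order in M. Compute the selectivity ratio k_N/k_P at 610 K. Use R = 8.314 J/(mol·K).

34.8

Since both paths have the same order in M, the concentration cancels and S_{N/P} = k_N/k_P = (A_N/A_P)·exp[(E_P−E_N)/(RT)].
(E_P−E_N)/(RT) = (160−111)×10³/(8.314×610) = 49000/5072 = 9.662.
k_N/k_P = (7.42×10^5/3.35×10^8)·exp(9.662) = 0.002215 × 15705 = 34.8.
Since E_N < E_P, lowering the temperature improves selectivity toward N.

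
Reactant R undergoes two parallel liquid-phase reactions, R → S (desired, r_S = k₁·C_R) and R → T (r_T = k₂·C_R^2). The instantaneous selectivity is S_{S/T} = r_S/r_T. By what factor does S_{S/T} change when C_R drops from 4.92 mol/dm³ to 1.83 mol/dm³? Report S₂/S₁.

2.69

S_{S/T} = (k₁/k₂)·C_R⁻¹, so S₂/S₁ = (C_{R,2}/C_{R,1})⁻¹.
= 4.92/1.83 = 2.69.
Selectivity toward S rises as C_R falls — low-concentration operation is favoured.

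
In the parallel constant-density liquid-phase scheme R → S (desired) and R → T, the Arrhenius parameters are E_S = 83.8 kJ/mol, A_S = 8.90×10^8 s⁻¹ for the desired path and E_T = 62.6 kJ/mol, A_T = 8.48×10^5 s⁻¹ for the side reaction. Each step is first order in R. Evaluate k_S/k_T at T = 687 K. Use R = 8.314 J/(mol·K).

With equal orders, S_{S/T} = k_S/k_T = (A_S/A_T)·exp[(E_T−E_S)/(RT)].
(E_T−E_S)/(RT) = (62.6−83.8)×10³/(8.314×687) = -21200/5712 = -3.712.
k_S/k_T = (8.90×10^8/8.48×10^5)·exp(-3.712) = 1050 × 0.02444 = 25.6.

25.6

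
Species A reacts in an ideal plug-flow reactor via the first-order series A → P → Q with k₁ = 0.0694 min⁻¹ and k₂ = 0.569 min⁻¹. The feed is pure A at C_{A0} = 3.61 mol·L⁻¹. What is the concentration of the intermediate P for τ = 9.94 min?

0.250 mol·L⁻¹

For first-order series with pure A initially, C_P(τ) = k₁C_{A0}/(k₂−k₁)·(e^(−k₁τ) − e^(−k₂τ)).
e^(−k₁τ) = e^(−0.0694×9.94) = e^(−0.6898) = 0.5017; e^(−k₂τ) = e^(−5.656) = 0.003497.
C_P = 0.0694×3.61/(0.569−0.0694) × (0.5017−0.003497) = 0.5015×0.4982 = 0.2498 mol·L⁻¹.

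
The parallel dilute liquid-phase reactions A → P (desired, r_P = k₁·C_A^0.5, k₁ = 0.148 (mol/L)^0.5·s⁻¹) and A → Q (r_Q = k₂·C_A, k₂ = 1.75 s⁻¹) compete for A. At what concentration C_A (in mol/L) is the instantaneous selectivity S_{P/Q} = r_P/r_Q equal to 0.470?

S_{P/Q} = (k₁/k₂)·C_A^-0.5 ⇒ C_A = (S·k₂/k₁)^(-2).
= (0.470×1.75/0.148)^(-2) = (5.557)^(-2) = 0.0324 mol/L.

0.0324 mol/L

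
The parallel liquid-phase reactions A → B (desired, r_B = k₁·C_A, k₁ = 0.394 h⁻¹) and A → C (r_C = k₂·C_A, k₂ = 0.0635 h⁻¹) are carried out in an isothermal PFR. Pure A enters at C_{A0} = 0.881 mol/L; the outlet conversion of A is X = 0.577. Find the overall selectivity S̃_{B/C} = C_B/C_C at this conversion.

C_A = C_{A0}(1−X) = 0.3727 mol/L.
Both paths are first order in A, so the instantaneous fraction to B is constant: dC_B/d(−C_A) = k₁/(k₁+k₂) = 0.8612.
C_B = 0.8612·(C_{A0}−C_A) = 0.8612×0.5083 = 0.438 mol/L.
C_C = (C_{A0}−C_A)−C_B = 0.07056 mol/L; S̃_{B/C} = 0.4378/0.07056 = 6.20.

6.20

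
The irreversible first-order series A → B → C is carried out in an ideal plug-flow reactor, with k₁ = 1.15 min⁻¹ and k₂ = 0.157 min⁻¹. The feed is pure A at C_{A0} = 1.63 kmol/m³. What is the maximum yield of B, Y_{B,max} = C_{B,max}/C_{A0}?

For a first-order series the maximum intermediate yield is C_{B,max}/C_{A0} = (k₁/k₂)^[k₂/(k₂−k₁)].
= (1.15/0.157)^(0.157/(0.157−1.15)) = (7.325)^(-0.1581) = 0.7299.

0.730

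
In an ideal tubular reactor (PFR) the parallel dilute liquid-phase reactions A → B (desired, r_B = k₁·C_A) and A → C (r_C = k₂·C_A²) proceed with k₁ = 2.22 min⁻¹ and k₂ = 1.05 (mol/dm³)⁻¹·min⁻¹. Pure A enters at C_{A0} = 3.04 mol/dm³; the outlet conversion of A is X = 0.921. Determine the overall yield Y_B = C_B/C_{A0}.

0.545

C_A = C_{A0}(1−X) = 0.2402 mol/dm³.
Along a PFR/batch, dC_B/dC_A = −r_B/(r_B+r_C) = −k₁/(k₁+k₂·C_A).
Integrating from C_{A0} to C_A: C_B = (2.22/1.05)·ln[(2.22+1.05·3.04)/(2.22+1.05·0.240)] = 2.114·ln(5.412/2.472) = 1.657 mol/dm³.
Y_B = C_B/C_{A0} = 1.657/3.04 = 0.545.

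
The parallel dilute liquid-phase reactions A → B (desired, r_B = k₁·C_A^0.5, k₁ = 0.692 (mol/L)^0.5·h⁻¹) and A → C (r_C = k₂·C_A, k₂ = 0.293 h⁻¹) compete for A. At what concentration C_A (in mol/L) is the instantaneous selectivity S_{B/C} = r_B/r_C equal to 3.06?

S_{B/C} = (k₁/k₂)·C_A^-0.5 ⇒ C_A = (S·k₂/k₁)^(-2).
= (3.06×0.293/0.692)^(-2) = (1.296)^(-2) = 0.596 mol/L.

0.596 mol/L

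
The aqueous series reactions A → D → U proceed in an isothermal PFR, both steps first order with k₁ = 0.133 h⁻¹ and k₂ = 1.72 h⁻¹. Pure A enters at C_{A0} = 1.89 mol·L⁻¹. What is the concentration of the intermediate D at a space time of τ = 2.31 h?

0.114 mol·L⁻¹

For first-order series with pure A initially, C_D(τ) = k₁C_{A0}/(k₂−k₁)·(e^(−k₁τ) − e^(−k₂τ)).
e^(−k₁τ) = e^(−0.133×2.31) = e^(−0.3072) = 0.7355; e^(−k₂τ) = e^(−3.973) = 0.01881.
C_D = 0.133×1.89/(1.72−0.133) × (0.7355−0.01881) = 0.1584×0.7167 = 0.1135 mol·L⁻¹.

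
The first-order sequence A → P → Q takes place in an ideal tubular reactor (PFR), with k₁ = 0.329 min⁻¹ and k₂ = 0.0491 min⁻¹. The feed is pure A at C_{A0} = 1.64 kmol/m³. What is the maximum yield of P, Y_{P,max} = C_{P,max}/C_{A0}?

0.716

Evaluating C_P at τ_opt = ln(k₂/k₁)/(k₂−k₁) gives C_{P,max}/C_{A0} = (k₁/k₂)^[k₂/(k₂−k₁)].
= (0.329/0.0491)^(0.0491/(0.0491−0.329)) = (6.701)^(-0.1754) = 0.7163.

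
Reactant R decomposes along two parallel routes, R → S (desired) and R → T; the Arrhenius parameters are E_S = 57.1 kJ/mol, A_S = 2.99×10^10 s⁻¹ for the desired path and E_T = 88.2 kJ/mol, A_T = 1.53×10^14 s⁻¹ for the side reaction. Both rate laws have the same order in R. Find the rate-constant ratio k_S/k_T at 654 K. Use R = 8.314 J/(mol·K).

0.0596

k_S/k_T = (A_S/A_T)·exp[−(E_S−E_T)/(RT)] = (A_S/A_T)·exp[(E_T−E_S)/(RT)].
(E_T−E_S)/(RT) = (88.2−57.1)×10³/(8.314×654) = 31100/5437 = 5.720.
k_S/k_T = (2.99×10^10/1.53×10^14)·exp(5.720) = 1.954×10^-4 × 304.8 = 0.0596.
Since E_S < E_T, lowering the temperature improves selectivity toward S.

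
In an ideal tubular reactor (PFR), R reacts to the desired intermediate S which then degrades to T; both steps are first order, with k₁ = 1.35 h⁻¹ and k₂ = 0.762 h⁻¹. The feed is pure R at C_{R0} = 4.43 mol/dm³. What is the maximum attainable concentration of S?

For a first-order series the maximum intermediate yield is C_{S,max}/C_{R0} = (k₁/k₂)^[k₂/(k₂−k₁)].
= (1.35/0.762)^(0.762/(0.762−1.35)) = (1.772)^(-1.296) = 0.4766.
C_{S,max} = 0.4766×4.43 = 2.11 mol/dm³.

2.11 mol/dm³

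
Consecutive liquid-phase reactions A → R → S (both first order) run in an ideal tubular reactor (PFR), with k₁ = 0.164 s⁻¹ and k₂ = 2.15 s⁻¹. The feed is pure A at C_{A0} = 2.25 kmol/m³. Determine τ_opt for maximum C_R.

1.30 s

For first-order series the maximum of C_R occurs at τ_opt = ln(k₂/k₁)/(k₂−k₁).
= ln(2.15/0.164)/(2.15−0.164) = ln(13.11)/1.986 = 2.573/1.986 = 1.30 s.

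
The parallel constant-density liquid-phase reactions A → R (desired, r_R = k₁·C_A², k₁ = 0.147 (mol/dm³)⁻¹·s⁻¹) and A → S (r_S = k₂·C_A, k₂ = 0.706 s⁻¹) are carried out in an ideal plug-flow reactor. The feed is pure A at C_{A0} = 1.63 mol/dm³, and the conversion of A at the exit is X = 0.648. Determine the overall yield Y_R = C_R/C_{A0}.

C_A = C_{A0}(1−X) = 0.5738 mol/dm³.
Along a PFR/batch, dC_S/dC_A = −r_S/(r_R+r_S) = −k₂/(k₂+k₁·C_A).
Integrating from C_{A0} to C_A: C_S = (0.706/0.147)·ln[(0.706+0.147·1.63)/(0.706+0.147·0.574)] = 4.803·ln(0.9456/0.7903) = 0.8614 mol/dm³.
Then C_R = (C_{A0}−C_A) − C_S = 1.056 − 0.8614 = 0.1948 mol/dm³.
Y_R = C_R/C_{A0} = 0.1948/1.63 = 0.120.

0.120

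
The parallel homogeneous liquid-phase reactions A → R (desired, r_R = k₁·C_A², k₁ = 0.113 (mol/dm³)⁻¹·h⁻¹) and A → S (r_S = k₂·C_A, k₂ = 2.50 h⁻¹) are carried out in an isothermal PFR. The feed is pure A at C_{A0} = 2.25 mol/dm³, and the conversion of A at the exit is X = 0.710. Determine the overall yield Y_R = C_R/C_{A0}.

0.0435

C_A = C_{A0}(1−X) = 0.6525 mol/dm³.
Along a PFR/batch, dC_S/dC_A = −r_S/(r_R+r_S) = −k₂/(k₂+k₁·C_A).
Integrating from C_{A0} to C_A: C_S = (2.50/0.113)·ln[(2.50+0.113·2.25)/(2.50+0.113·0.653)] = 22.12·ln(2.754/2.574) = 1.500 mol/dm³.
Then C_R = (C_{A0}−C_A) − C_S = 1.597 − 1.500 = 0.09777 mol/dm³.
Y_R = C_R/C_{A0} = 0.09777/2.25 = 0.0435.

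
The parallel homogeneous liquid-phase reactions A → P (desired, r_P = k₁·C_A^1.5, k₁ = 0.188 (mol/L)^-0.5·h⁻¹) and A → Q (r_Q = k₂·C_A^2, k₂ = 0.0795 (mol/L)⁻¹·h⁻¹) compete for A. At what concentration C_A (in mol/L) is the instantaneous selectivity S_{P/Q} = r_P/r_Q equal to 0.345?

S_{P/Q} = (k₁/k₂)·C_A^-0.5 ⇒ C_A = (S·k₂/k₁)^(-2).
= (0.345×0.0795/0.188)^(-2) = (0.1459)^(-2) = 47.0 mol/L.

47.0 mol/L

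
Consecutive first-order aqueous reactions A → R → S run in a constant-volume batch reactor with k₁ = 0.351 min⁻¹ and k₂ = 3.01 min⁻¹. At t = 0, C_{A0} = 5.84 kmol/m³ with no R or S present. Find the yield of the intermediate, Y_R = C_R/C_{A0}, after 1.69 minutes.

0.0721

The intermediate concentration in a first-order A→B→C sequence is C_R = k₁C_{A0}(e^(−k₁t) − e^(−k₂t))/(k₂−k₁).
e^(−k₁t) = e^(−0.351×1.69) = e^(−0.5932) = 0.5526; e^(−k₂t) = e^(−5.087) = 0.006177.
C_R = 0.351×5.84/(3.01−0.351) × (0.5526−0.006177) = 0.7709×0.5464 = 0.4212 kmol/m³.
Y_R = C_R/C_{A0} = 0.4212/5.84 = 0.0721.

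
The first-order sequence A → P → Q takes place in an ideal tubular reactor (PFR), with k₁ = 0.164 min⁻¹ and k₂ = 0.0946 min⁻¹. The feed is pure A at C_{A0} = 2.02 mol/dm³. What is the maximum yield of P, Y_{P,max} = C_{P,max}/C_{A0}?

Evaluating C_P at τ_opt = ln(k₂/k₁)/(k₂−k₁) gives C_{P,max}/C_{A0} = (k₁/k₂)^[k₂/(k₂−k₁)].
= (0.164/0.0946)^(0.0946/(0.0946−0.164)) = (1.734)^(-1.363) = 0.4724.

0.472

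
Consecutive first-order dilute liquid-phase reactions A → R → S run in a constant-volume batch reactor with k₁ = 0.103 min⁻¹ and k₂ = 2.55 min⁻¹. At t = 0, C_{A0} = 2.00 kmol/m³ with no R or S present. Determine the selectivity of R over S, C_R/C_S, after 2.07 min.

0.214

For first-order series with pure A initially, C_R(t) = k₁C_{A0}/(k₂−k₁)·(e^(−k₁t) − e^(−k₂t)).
e^(−k₁t) = e^(−0.103×2.07) = e^(−0.2132) = 0.8080; e^(−k₂t) = e^(−5.278) = 0.005100.
C_R = 0.103×2.00/(2.55−0.103) × (0.8080−0.005100) = 0.08418×0.8029 = 0.06759 kmol/m³.
C_A = C_{A0}e^(−k₁t) = 1.616 kmol/m³, so C_S = C_{A0}−C_A−C_R = 0.3164 kmol/m³; C_R/C_S = 0.214.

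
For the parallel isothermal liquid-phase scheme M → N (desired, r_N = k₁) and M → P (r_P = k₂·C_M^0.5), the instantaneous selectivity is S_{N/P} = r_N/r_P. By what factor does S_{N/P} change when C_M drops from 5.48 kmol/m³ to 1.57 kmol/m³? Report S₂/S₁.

1.87

S_{N/P} = (k₁/k₂)·C_M^-0.5, so S₂/S₁ = (C_{M,2}/C_{M,1})^-0.5.
= (1.57/5.48)^(-0.5) = (0.2865)^(-0.5) = 1.87.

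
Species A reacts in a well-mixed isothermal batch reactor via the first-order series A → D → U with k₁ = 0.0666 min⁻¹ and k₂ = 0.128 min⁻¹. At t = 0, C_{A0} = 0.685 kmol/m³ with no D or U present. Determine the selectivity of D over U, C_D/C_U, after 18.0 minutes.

0.456

Solving the coupled first-order balances gives C_D(t) = [k₁/(k₂−k₁)]·C_{A0}·(e^(−k₁t) − e^(−k₂t)).
e^(−k₁t) = e^(−0.0666×18.0) = e^(−1.199) = 0.3016; e^(−k₂t) = e^(−2.304) = 0.09986.
C_D = 0.0666×0.685/(0.128−0.0666) × (0.3016−0.09986) = 0.7430×0.2017 = 0.1499 kmol/m³.
C_A = C_{A0}e^(−k₁t) = 0.2066 kmol/m³, so C_U = C_{A0}−C_A−C_D = 0.3286 kmol/m³; C_D/C_U = 0.456.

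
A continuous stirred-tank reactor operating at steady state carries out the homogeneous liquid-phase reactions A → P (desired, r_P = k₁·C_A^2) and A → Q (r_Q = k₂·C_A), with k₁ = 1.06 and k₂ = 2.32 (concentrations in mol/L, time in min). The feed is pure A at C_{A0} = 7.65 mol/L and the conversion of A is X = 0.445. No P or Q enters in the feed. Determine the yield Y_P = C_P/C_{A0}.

0.294

Exit C_A = C_{A0}(1−X) = 7.65×0.555 = 4.246 mol/L.
A CSTR operates uniformly at the exit composition, giving r_P = 19.11 and r_Q = 9.850 (each k·C_A^n at C_A = 4.246).
Fraction of consumed A going to P: r_P/(r_P+r_Q) = 0.6598.
C_P = 0.6598·C_{A0}·X = 0.6598×7.65×0.445 = 2.25 mol/L; Y_P = C_P/C_{A0} = 0.294.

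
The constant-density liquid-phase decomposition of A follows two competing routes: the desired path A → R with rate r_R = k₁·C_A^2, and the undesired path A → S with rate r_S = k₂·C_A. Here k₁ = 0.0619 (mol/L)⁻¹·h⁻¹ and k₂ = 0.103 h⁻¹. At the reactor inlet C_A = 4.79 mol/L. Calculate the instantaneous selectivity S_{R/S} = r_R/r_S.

2.88

S_{R/S} = r_R/r_S = (k₁·C_A^2)/(k₂·C_A) = (k₁/k₂)·C_A.
= (0.0619×4.790^2) / (0.103×4.790) = 1.420/0.4934 = 2.88.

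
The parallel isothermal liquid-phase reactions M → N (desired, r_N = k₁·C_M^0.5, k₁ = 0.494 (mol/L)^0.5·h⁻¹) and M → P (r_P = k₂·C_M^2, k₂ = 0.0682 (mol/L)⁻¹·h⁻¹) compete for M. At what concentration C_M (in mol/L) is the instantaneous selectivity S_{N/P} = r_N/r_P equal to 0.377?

7.17 mol/L

S_{N/P} = (k₁/k₂)·C_M^-1.5 ⇒ C_M = (S·k₂/k₁)^(1/(-1.5)).
= (0.377×0.0682/0.494)^(-0.6667) = (0.05205)^(-0.6667) = 7.17 mol/L.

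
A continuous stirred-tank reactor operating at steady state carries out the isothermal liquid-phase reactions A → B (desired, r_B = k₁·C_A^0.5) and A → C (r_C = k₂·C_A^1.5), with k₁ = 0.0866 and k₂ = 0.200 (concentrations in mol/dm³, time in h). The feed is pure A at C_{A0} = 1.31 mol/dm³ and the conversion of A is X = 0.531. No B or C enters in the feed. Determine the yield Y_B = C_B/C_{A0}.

Exit C_A = C_{A0}(1−X) = 1.31×0.469 = 0.6144 mol/dm³.
A CSTR operates uniformly at the exit composition, giving r_B = 0.06788 and r_C = 0.09632 (each k·C_A^n at C_A = 0.6144).
Fraction of consumed A going to B: r_B/(r_B+r_C) = 0.4134.
C_B = 0.4134·C_{A0}·X = 0.4134×1.31×0.531 = 0.288 mol/dm³; Y_B = C_B/C_{A0} = 0.220.

0.220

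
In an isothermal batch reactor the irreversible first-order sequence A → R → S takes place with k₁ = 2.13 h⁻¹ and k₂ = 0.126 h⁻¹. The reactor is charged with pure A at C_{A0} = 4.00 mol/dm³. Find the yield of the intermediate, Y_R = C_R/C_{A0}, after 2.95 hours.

The intermediate concentration in a first-order A→B→C sequence is C_R = k₁C_{A0}(e^(−k₁t) − e^(−k₂t))/(k₂−k₁).
e^(−k₁t) = e^(−2.13×2.95) = e^(−6.284) = 0.001867; e^(−k₂t) = e^(−0.3717) = 0.6896.
C_R = 2.13×4.00/(0.126−2.13) × (0.001867−0.6896) = (-4.251)×(-0.6877) = 2.924 mol/dm³.
Y_R = C_R/C_{A0} = 2.924/4.00 = 0.731.

0.731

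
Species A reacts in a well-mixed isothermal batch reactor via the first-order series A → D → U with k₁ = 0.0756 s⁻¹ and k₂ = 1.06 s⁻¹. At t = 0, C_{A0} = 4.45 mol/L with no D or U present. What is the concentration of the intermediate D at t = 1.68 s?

0.243 mol/L

Solving the coupled first-order balances gives C_D(t) = [k₁/(k₂−k₁)]·C_{A0}·(e^(−k₁t) − e^(−k₂t)).
e^(−k₁t) = e^(−0.0756×1.68) = e^(−0.1270) = 0.8807; e^(−k₂t) = e^(−1.781) = 0.1685.
C_D = 0.0756×4.45/(1.06−0.0756) × (0.8807−0.1685) = 0.3418×0.7122 = 0.2434 mol/L.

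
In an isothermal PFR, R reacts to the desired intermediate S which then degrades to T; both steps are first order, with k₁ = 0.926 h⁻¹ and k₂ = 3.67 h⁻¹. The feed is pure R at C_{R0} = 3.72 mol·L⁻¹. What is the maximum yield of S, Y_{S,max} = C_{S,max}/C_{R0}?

Evaluating C_S at τ_opt = ln(k₂/k₁)/(k₂−k₁) gives C_{S,max}/C_{R0} = (k₁/k₂)^[k₂/(k₂−k₁)].
= (0.926/3.67)^(3.67/(3.67−0.926)) = (0.2523)^(1.337) = 0.1585.

0.159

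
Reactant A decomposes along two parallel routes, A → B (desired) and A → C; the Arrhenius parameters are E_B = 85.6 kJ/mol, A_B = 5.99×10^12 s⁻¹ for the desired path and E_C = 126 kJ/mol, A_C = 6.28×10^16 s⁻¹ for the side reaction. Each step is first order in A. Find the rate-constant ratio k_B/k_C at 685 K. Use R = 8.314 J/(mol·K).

0.115

k_B/k_C = (A_B/A_C)·exp[−(E_B−E_C)/(RT)] = (A_B/A_C)·exp[(E_C−E_B)/(RT)].
(E_C−E_B)/(RT) = (126−85.6)×10³/(8.314×685) = 40400/5695 = 7.094.
k_B/k_C = (5.99×10^12/6.28×10^16)·exp(7.094) = 9.538×10^-5 × 1205 = 0.115.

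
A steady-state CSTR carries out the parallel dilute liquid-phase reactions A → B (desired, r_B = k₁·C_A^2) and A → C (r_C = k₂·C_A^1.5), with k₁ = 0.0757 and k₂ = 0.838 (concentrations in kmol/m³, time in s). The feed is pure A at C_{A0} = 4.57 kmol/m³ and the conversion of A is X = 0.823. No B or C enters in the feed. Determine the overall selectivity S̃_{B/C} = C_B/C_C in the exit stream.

Exit C_A = C_{A0}(1−X) = 4.57×0.177 = 0.8089 kmol/m³.
Rates in a CSTR are evaluated at the outlet concentration: r_B = 0.0757×0.8089^2 = 0.04953, r_C = 0.838×0.8089^1.5 = 0.6096.
Overall selectivity = C_B/C_C = r_Bτ/(r_Cτ) = r_B/r_C = 0.0812.

0.0812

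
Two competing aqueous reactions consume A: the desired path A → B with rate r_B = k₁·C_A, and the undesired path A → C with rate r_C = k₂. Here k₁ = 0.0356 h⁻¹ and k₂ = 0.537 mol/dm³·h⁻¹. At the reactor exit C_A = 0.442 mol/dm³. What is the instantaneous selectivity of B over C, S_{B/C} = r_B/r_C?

S_{B/C} = r_B/r_C = (k₁·C_A)/(k₂) = (k₁/k₂)·C_A.
= (0.0356×0.4420) / (0.537) = 0.01574/0.5370 = 0.0293.
Since the desired path is higher order in A, keeping C_A high (PFR or concentrated feed) favours B.

0.0293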